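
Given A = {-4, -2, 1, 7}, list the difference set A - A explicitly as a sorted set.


A - A = {a - a' : a, a' ∈ A}.
Compute a - a' for each ordered pair (a, a'):
a = -4: -4--4=0, -4--2=-2, -4-1=-5, -4-7=-11
a = -2: -2--4=2, -2--2=0, -2-1=-3, -2-7=-9
a = 1: 1--4=5, 1--2=3, 1-1=0, 1-7=-6
a = 7: 7--4=11, 7--2=9, 7-1=6, 7-7=0
Collecting distinct values (and noting 0 appears from a-a):
A - A = {-11, -9, -6, -5, -3, -2, 0, 2, 3, 5, 6, 9, 11}
|A - A| = 13

A - A = {-11, -9, -6, -5, -3, -2, 0, 2, 3, 5, 6, 9, 11}


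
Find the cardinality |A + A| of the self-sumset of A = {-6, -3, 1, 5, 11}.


A + A = {a + a' : a, a' ∈ A}; |A| = 5.
General bounds: 2|A| - 1 ≤ |A + A| ≤ |A|(|A|+1)/2, i.e. 9 ≤ |A + A| ≤ 15.
Lower bound 2|A|-1 is attained iff A is an arithmetic progression.
Enumerate sums a + a' for a ≤ a' (symmetric, so this suffices):
a = -6: -6+-6=-12, -6+-3=-9, -6+1=-5, -6+5=-1, -6+11=5
a = -3: -3+-3=-6, -3+1=-2, -3+5=2, -3+11=8
a = 1: 1+1=2, 1+5=6, 1+11=12
a = 5: 5+5=10, 5+11=16
a = 11: 11+11=22
Distinct sums: {-12, -9, -6, -5, -2, -1, 2, 5, 6, 8, 10, 12, 16, 22}
|A + A| = 14

|A + A| = 14


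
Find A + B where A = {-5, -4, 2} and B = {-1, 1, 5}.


A + B = {a + b : a ∈ A, b ∈ B}.
Enumerate all |A|·|B| = 3·3 = 9 pairs (a, b) and collect distinct sums.
a = -5: -5+-1=-6, -5+1=-4, -5+5=0
a = -4: -4+-1=-5, -4+1=-3, -4+5=1
a = 2: 2+-1=1, 2+1=3, 2+5=7
Collecting distinct sums: A + B = {-6, -5, -4, -3, 0, 1, 3, 7}
|A + B| = 8

A + B = {-6, -5, -4, -3, 0, 1, 3, 7}


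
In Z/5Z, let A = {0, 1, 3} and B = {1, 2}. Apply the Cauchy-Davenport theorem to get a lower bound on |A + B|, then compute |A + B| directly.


Cauchy-Davenport: |A + B| ≥ min(p, |A| + |B| - 1) for A, B nonempty in Z/pZ.
|A| = 3, |B| = 2, p = 5.
CD lower bound = min(5, 3 + 2 - 1) = min(5, 4) = 4.
Compute A + B mod 5 directly:
a = 0: 0+1=1, 0+2=2
a = 1: 1+1=2, 1+2=3
a = 3: 3+1=4, 3+2=0
A + B = {0, 1, 2, 3, 4}, so |A + B| = 5.
Verify: 5 ≥ 4? Yes ✓.

CD lower bound = 4, actual |A + B| = 5.


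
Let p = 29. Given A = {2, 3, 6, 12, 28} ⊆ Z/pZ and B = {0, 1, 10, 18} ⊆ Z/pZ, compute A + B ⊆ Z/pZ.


Work in Z/29Z: reduce every sum a + b modulo 29.
Enumerate all 20 pairs:
a = 2: 2+0=2, 2+1=3, 2+10=12, 2+18=20
a = 3: 3+0=3, 3+1=4, 3+10=13, 3+18=21
a = 6: 6+0=6, 6+1=7, 6+10=16, 6+18=24
a = 12: 12+0=12, 12+1=13, 12+10=22, 12+18=1
a = 28: 28+0=28, 28+1=0, 28+10=9, 28+18=17
Distinct residues collected: {0, 1, 2, 3, 4, 6, 7, 9, 12, 13, 16, 17, 20, 21, 22, 24, 28}
|A + B| = 17 (out of 29 total residues).

A + B = {0, 1, 2, 3, 4, 6, 7, 9, 12, 13, 16, 17, 20, 21, 22, 24, 28}


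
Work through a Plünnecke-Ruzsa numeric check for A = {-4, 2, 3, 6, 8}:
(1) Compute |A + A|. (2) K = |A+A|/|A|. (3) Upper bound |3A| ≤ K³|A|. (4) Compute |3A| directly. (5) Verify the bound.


|A| = 5.
Step 1: Compute A + A by enumerating all 25 pairs.
A + A = {-8, -2, -1, 2, 4, 5, 6, 8, 9, 10, 11, 12, 14, 16}, so |A + A| = 14.
Step 2: Doubling constant K = |A + A|/|A| = 14/5 = 14/5 ≈ 2.8000.
Step 3: Plünnecke-Ruzsa gives |3A| ≤ K³·|A| = (2.8000)³ · 5 ≈ 109.7600.
Step 4: Compute 3A = A + A + A directly by enumerating all triples (a,b,c) ∈ A³; |3A| = 26.
Step 5: Check 26 ≤ 109.7600? Yes ✓.

K = 14/5, Plünnecke-Ruzsa bound K³|A| ≈ 109.7600, |3A| = 26, inequality holds.


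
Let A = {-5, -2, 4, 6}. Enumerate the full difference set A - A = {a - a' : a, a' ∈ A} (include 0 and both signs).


A - A = {a - a' : a, a' ∈ A}.
Compute a - a' for each ordered pair (a, a'):
a = -5: -5--5=0, -5--2=-3, -5-4=-9, -5-6=-11
a = -2: -2--5=3, -2--2=0, -2-4=-6, -2-6=-8
a = 4: 4--5=9, 4--2=6, 4-4=0, 4-6=-2
a = 6: 6--5=11, 6--2=8, 6-4=2, 6-6=0
Collecting distinct values (and noting 0 appears from a-a):
A - A = {-11, -9, -8, -6, -3, -2, 0, 2, 3, 6, 8, 9, 11}
|A - A| = 13

A - A = {-11, -9, -8, -6, -3, -2, 0, 2, 3, 6, 8, 9, 11}


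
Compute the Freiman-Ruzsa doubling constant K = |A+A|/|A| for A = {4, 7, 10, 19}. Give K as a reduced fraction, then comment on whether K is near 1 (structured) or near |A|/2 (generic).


|A| = 4.
Compute A + A by enumerating all 16 pairs.
A + A = {8, 11, 14, 17, 20, 23, 26, 29, 38}, so |A + A| = 9.
K = |A + A| / |A| = 9/4 (already in lowest terms) ≈ 2.2500.
Reference: AP of size 4 gives K = 7/4 ≈ 1.7500; a fully generic set of size 4 gives K ≈ 2.5000.

|A| = 4, |A + A| = 9, K = 9/4.


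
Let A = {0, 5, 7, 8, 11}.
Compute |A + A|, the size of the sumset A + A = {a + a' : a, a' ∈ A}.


A + A = {a + a' : a, a' ∈ A}; |A| = 5.
General bounds: 2|A| - 1 ≤ |A + A| ≤ |A|(|A|+1)/2, i.e. 9 ≤ |A + A| ≤ 15.
Lower bound 2|A|-1 is attained iff A is an arithmetic progression.
Enumerate sums a + a' for a ≤ a' (symmetric, so this suffices):
a = 0: 0+0=0, 0+5=5, 0+7=7, 0+8=8, 0+11=11
a = 5: 5+5=10, 5+7=12, 5+8=13, 5+11=16
a = 7: 7+7=14, 7+8=15, 7+11=18
a = 8: 8+8=16, 8+11=19
a = 11: 11+11=22
Distinct sums: {0, 5, 7, 8, 10, 11, 12, 13, 14, 15, 16, 18, 19, 22}
|A + A| = 14

|A + A| = 14


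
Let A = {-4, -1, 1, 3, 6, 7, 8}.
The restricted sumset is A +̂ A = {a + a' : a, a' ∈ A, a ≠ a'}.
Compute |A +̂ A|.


Restricted sumset: A +̂ A = {a + a' : a ∈ A, a' ∈ A, a ≠ a'}.
Equivalently, take A + A and drop any sum 2a that is achievable ONLY as a + a for a ∈ A (i.e. sums representable only with equal summands).
Enumerate pairs (a, a') with a < a' (symmetric, so each unordered pair gives one sum; this covers all a ≠ a'):
  -4 + -1 = -5
  -4 + 1 = -3
  -4 + 3 = -1
  -4 + 6 = 2
  -4 + 7 = 3
  -4 + 8 = 4
  -1 + 1 = 0
  -1 + 3 = 2
  -1 + 6 = 5
  -1 + 7 = 6
  -1 + 8 = 7
  1 + 3 = 4
  1 + 6 = 7
  1 + 7 = 8
  1 + 8 = 9
  3 + 6 = 9
  3 + 7 = 10
  3 + 8 = 11
  6 + 7 = 13
  6 + 8 = 14
  7 + 8 = 15
Collected distinct sums: {-5, -3, -1, 0, 2, 3, 4, 5, 6, 7, 8, 9, 10, 11, 13, 14, 15}
|A +̂ A| = 17
(Reference bound: |A +̂ A| ≥ 2|A| - 3 for |A| ≥ 2, with |A| = 7 giving ≥ 11.)

|A +̂ A| = 17


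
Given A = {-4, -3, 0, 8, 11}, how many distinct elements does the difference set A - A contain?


A - A = {a - a' : a, a' ∈ A}; |A| = 5.
Bounds: 2|A|-1 ≤ |A - A| ≤ |A|² - |A| + 1, i.e. 9 ≤ |A - A| ≤ 21.
Note: 0 ∈ A - A always (from a - a). The set is symmetric: if d ∈ A - A then -d ∈ A - A.
Enumerate nonzero differences d = a - a' with a > a' (then include -d):
Positive differences: {1, 3, 4, 8, 11, 12, 14, 15}
Full difference set: {0} ∪ (positive diffs) ∪ (negative diffs).
|A - A| = 1 + 2·8 = 17 (matches direct enumeration: 17).

|A - A| = 17


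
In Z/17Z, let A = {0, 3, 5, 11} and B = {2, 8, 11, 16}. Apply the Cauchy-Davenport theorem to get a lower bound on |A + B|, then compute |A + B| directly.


Cauchy-Davenport: |A + B| ≥ min(p, |A| + |B| - 1) for A, B nonempty in Z/pZ.
|A| = 4, |B| = 4, p = 17.
CD lower bound = min(17, 4 + 4 - 1) = min(17, 7) = 7.
Compute A + B mod 17 directly:
a = 0: 0+2=2, 0+8=8, 0+11=11, 0+16=16
a = 3: 3+2=5, 3+8=11, 3+11=14, 3+16=2
a = 5: 5+2=7, 5+8=13, 5+11=16, 5+16=4
a = 11: 11+2=13, 11+8=2, 11+11=5, 11+16=10
A + B = {2, 4, 5, 7, 8, 10, 11, 13, 14, 16}, so |A + B| = 10.
Verify: 10 ≥ 7? Yes ✓.

CD lower bound = 7, actual |A + B| = 10.


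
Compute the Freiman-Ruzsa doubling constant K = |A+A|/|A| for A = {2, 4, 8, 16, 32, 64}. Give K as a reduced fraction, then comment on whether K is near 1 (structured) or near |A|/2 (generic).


|A| = 6.
Compute A + A by enumerating all 36 pairs.
A + A = {4, 6, 8, 10, 12, 16, 18, 20, 24, 32, 34, 36, 40, 48, 64, 66, 68, 72, 80, 96, 128}, so |A + A| = 21.
K = |A + A| / |A| = 21/6 = 7/2 ≈ 3.5000.
Reference: AP of size 6 gives K = 11/6 ≈ 1.8333; a fully generic set of size 6 gives K ≈ 3.5000.

|A| = 6, |A + A| = 21, K = 21/6 = 7/2.


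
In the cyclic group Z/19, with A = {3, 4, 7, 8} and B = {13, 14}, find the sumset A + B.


Work in Z/19Z: reduce every sum a + b modulo 19.
Enumerate all 8 pairs:
a = 3: 3+13=16, 3+14=17
a = 4: 4+13=17, 4+14=18
a = 7: 7+13=1, 7+14=2
a = 8: 8+13=2, 8+14=3
Distinct residues collected: {1, 2, 3, 16, 17, 18}
|A + B| = 6 (out of 19 total residues).

A + B = {1, 2, 3, 16, 17, 18}


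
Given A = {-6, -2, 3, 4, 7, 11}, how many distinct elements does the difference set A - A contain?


A - A = {a - a' : a, a' ∈ A}; |A| = 6.
Bounds: 2|A|-1 ≤ |A - A| ≤ |A|² - |A| + 1, i.e. 11 ≤ |A - A| ≤ 31.
Note: 0 ∈ A - A always (from a - a). The set is symmetric: if d ∈ A - A then -d ∈ A - A.
Enumerate nonzero differences d = a - a' with a > a' (then include -d):
Positive differences: {1, 3, 4, 5, 6, 7, 8, 9, 10, 13, 17}
Full difference set: {0} ∪ (positive diffs) ∪ (negative diffs).
|A - A| = 1 + 2·11 = 23 (matches direct enumeration: 23).

|A - A| = 23


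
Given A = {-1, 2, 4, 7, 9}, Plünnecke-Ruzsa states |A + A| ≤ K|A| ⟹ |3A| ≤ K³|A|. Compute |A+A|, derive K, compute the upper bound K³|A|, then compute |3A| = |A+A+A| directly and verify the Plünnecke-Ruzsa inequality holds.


|A| = 5.
Step 1: Compute A + A by enumerating all 25 pairs.
A + A = {-2, 1, 3, 4, 6, 8, 9, 11, 13, 14, 16, 18}, so |A + A| = 12.
Step 2: Doubling constant K = |A + A|/|A| = 12/5 = 12/5 ≈ 2.4000.
Step 3: Plünnecke-Ruzsa gives |3A| ≤ K³·|A| = (2.4000)³ · 5 ≈ 69.1200.
Step 4: Compute 3A = A + A + A directly by enumerating all triples (a,b,c) ∈ A³; |3A| = 22.
Step 5: Check 22 ≤ 69.1200? Yes ✓.

K = 12/5, Plünnecke-Ruzsa bound K³|A| ≈ 69.1200, |3A| = 22, inequality holds.


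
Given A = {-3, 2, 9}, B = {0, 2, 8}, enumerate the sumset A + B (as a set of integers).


A + B = {a + b : a ∈ A, b ∈ B}.
Enumerate all |A|·|B| = 3·3 = 9 pairs (a, b) and collect distinct sums.
a = -3: -3+0=-3, -3+2=-1, -3+8=5
a = 2: 2+0=2, 2+2=4, 2+8=10
a = 9: 9+0=9, 9+2=11, 9+8=17
Collecting distinct sums: A + B = {-3, -1, 2, 4, 5, 9, 10, 11, 17}
|A + B| = 9

A + B = {-3, -1, 2, 4, 5, 9, 10, 11, 17}


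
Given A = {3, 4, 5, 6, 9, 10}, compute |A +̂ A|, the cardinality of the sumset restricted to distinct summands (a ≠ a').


Restricted sumset: A +̂ A = {a + a' : a ∈ A, a' ∈ A, a ≠ a'}.
Equivalently, take A + A and drop any sum 2a that is achievable ONLY as a + a for a ∈ A (i.e. sums representable only with equal summands).
Enumerate pairs (a, a') with a < a' (symmetric, so each unordered pair gives one sum; this covers all a ≠ a'):
  3 + 4 = 7
  3 + 5 = 8
  3 + 6 = 9
  3 + 9 = 12
  3 + 10 = 13
  4 + 5 = 9
  4 + 6 = 10
  4 + 9 = 13
  4 + 10 = 14
  5 + 6 = 11
  5 + 9 = 14
  5 + 10 = 15
  6 + 9 = 15
  6 + 10 = 16
  9 + 10 = 19
Collected distinct sums: {7, 8, 9, 10, 11, 12, 13, 14, 15, 16, 19}
|A +̂ A| = 11
(Reference bound: |A +̂ A| ≥ 2|A| - 3 for |A| ≥ 2, with |A| = 6 giving ≥ 9.)

|A +̂ A| = 11


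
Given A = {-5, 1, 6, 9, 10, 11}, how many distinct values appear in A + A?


A + A = {a + a' : a, a' ∈ A}; |A| = 6.
General bounds: 2|A| - 1 ≤ |A + A| ≤ |A|(|A|+1)/2, i.e. 11 ≤ |A + A| ≤ 21.
Lower bound 2|A|-1 is attained iff A is an arithmetic progression.
Enumerate sums a + a' for a ≤ a' (symmetric, so this suffices):
a = -5: -5+-5=-10, -5+1=-4, -5+6=1, -5+9=4, -5+10=5, -5+11=6
a = 1: 1+1=2, 1+6=7, 1+9=10, 1+10=11, 1+11=12
a = 6: 6+6=12, 6+9=15, 6+10=16, 6+11=17
a = 9: 9+9=18, 9+10=19, 9+11=20
a = 10: 10+10=20, 10+11=21
a = 11: 11+11=22
Distinct sums: {-10, -4, 1, 2, 4, 5, 6, 7, 10, 11, 12, 15, 16, 17, 18, 19, 20, 21, 22}
|A + A| = 19

|A + A| = 19


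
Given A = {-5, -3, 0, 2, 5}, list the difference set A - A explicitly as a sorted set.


A - A = {a - a' : a, a' ∈ A}.
Compute a - a' for each ordered pair (a, a'):
a = -5: -5--5=0, -5--3=-2, -5-0=-5, -5-2=-7, -5-5=-10
a = -3: -3--5=2, -3--3=0, -3-0=-3, -3-2=-5, -3-5=-8
a = 0: 0--5=5, 0--3=3, 0-0=0, 0-2=-2, 0-5=-5
a = 2: 2--5=7, 2--3=5, 2-0=2, 2-2=0, 2-5=-3
a = 5: 5--5=10, 5--3=8, 5-0=5, 5-2=3, 5-5=0
Collecting distinct values (and noting 0 appears from a-a):
A - A = {-10, -8, -7, -5, -3, -2, 0, 2, 3, 5, 7, 8, 10}
|A - A| = 13

A - A = {-10, -8, -7, -5, -3, -2, 0, 2, 3, 5, 7, 8, 10}


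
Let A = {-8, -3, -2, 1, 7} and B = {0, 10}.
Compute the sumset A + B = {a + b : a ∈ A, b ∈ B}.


A + B = {a + b : a ∈ A, b ∈ B}.
Enumerate all |A|·|B| = 5·2 = 10 pairs (a, b) and collect distinct sums.
a = -8: -8+0=-8, -8+10=2
a = -3: -3+0=-3, -3+10=7
a = -2: -2+0=-2, -2+10=8
a = 1: 1+0=1, 1+10=11
a = 7: 7+0=7, 7+10=17
Collecting distinct sums: A + B = {-8, -3, -2, 1, 2, 7, 8, 11, 17}
|A + B| = 9

A + B = {-8, -3, -2, 1, 2, 7, 8, 11, 17}


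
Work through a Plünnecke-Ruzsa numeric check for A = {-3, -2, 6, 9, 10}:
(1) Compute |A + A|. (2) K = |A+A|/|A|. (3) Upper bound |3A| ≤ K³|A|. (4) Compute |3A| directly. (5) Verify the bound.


|A| = 5.
Step 1: Compute A + A by enumerating all 25 pairs.
A + A = {-6, -5, -4, 3, 4, 6, 7, 8, 12, 15, 16, 18, 19, 20}, so |A + A| = 14.
Step 2: Doubling constant K = |A + A|/|A| = 14/5 = 14/5 ≈ 2.8000.
Step 3: Plünnecke-Ruzsa gives |3A| ≤ K³·|A| = (2.8000)³ · 5 ≈ 109.7600.
Step 4: Compute 3A = A + A + A directly by enumerating all triples (a,b,c) ∈ A³; |3A| = 29.
Step 5: Check 29 ≤ 109.7600? Yes ✓.

K = 14/5, Plünnecke-Ruzsa bound K³|A| ≈ 109.7600, |3A| = 29, inequality holds.


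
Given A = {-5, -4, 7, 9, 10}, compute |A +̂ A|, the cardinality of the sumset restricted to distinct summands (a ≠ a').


Restricted sumset: A +̂ A = {a + a' : a ∈ A, a' ∈ A, a ≠ a'}.
Equivalently, take A + A and drop any sum 2a that is achievable ONLY as a + a for a ∈ A (i.e. sums representable only with equal summands).
Enumerate pairs (a, a') with a < a' (symmetric, so each unordered pair gives one sum; this covers all a ≠ a'):
  -5 + -4 = -9
  -5 + 7 = 2
  -5 + 9 = 4
  -5 + 10 = 5
  -4 + 7 = 3
  -4 + 9 = 5
  -4 + 10 = 6
  7 + 9 = 16
  7 + 10 = 17
  9 + 10 = 19
Collected distinct sums: {-9, 2, 3, 4, 5, 6, 16, 17, 19}
|A +̂ A| = 9
(Reference bound: |A +̂ A| ≥ 2|A| - 3 for |A| ≥ 2, with |A| = 5 giving ≥ 7.)

|A +̂ A| = 9


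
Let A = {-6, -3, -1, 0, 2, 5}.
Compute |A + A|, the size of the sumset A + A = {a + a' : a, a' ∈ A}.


A + A = {a + a' : a, a' ∈ A}; |A| = 6.
General bounds: 2|A| - 1 ≤ |A + A| ≤ |A|(|A|+1)/2, i.e. 11 ≤ |A + A| ≤ 21.
Lower bound 2|A|-1 is attained iff A is an arithmetic progression.
Enumerate sums a + a' for a ≤ a' (symmetric, so this suffices):
a = -6: -6+-6=-12, -6+-3=-9, -6+-1=-7, -6+0=-6, -6+2=-4, -6+5=-1
a = -3: -3+-3=-6, -3+-1=-4, -3+0=-3, -3+2=-1, -3+5=2
a = -1: -1+-1=-2, -1+0=-1, -1+2=1, -1+5=4
a = 0: 0+0=0, 0+2=2, 0+5=5
a = 2: 2+2=4, 2+5=7
a = 5: 5+5=10
Distinct sums: {-12, -9, -7, -6, -4, -3, -2, -1, 0, 1, 2, 4, 5, 7, 10}
|A + A| = 15

|A + A| = 15


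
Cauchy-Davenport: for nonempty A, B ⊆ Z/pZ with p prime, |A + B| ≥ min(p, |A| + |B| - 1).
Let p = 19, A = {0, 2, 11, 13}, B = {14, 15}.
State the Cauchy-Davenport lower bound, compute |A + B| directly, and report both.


Cauchy-Davenport: |A + B| ≥ min(p, |A| + |B| - 1) for A, B nonempty in Z/pZ.
|A| = 4, |B| = 2, p = 19.
CD lower bound = min(19, 4 + 2 - 1) = min(19, 5) = 5.
Compute A + B mod 19 directly:
a = 0: 0+14=14, 0+15=15
a = 2: 2+14=16, 2+15=17
a = 11: 11+14=6, 11+15=7
a = 13: 13+14=8, 13+15=9
A + B = {6, 7, 8, 9, 14, 15, 16, 17}, so |A + B| = 8.
Verify: 8 ≥ 5? Yes ✓.

CD lower bound = 5, actual |A + B| = 8.


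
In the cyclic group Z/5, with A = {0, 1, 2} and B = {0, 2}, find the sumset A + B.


Work in Z/5Z: reduce every sum a + b modulo 5.
Enumerate all 6 pairs:
a = 0: 0+0=0, 0+2=2
a = 1: 1+0=1, 1+2=3
a = 2: 2+0=2, 2+2=4
Distinct residues collected: {0, 1, 2, 3, 4}
|A + B| = 5 (out of 5 total residues).

A + B = {0, 1, 2, 3, 4}


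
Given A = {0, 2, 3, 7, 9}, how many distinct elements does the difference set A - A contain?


A - A = {a - a' : a, a' ∈ A}; |A| = 5.
Bounds: 2|A|-1 ≤ |A - A| ≤ |A|² - |A| + 1, i.e. 9 ≤ |A - A| ≤ 21.
Note: 0 ∈ A - A always (from a - a). The set is symmetric: if d ∈ A - A then -d ∈ A - A.
Enumerate nonzero differences d = a - a' with a > a' (then include -d):
Positive differences: {1, 2, 3, 4, 5, 6, 7, 9}
Full difference set: {0} ∪ (positive diffs) ∪ (negative diffs).
|A - A| = 1 + 2·8 = 17 (matches direct enumeration: 17).

|A - A| = 17


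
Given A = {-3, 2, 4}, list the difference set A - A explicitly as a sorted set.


A - A = {a - a' : a, a' ∈ A}.
Compute a - a' for each ordered pair (a, a'):
a = -3: -3--3=0, -3-2=-5, -3-4=-7
a = 2: 2--3=5, 2-2=0, 2-4=-2
a = 4: 4--3=7, 4-2=2, 4-4=0
Collecting distinct values (and noting 0 appears from a-a):
A - A = {-7, -5, -2, 0, 2, 5, 7}
|A - A| = 7

A - A = {-7, -5, -2, 0, 2, 5, 7}


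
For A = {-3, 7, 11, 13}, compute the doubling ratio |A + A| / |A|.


|A| = 4.
Compute A + A by enumerating all 16 pairs.
A + A = {-6, 4, 8, 10, 14, 18, 20, 22, 24, 26}, so |A + A| = 10.
K = |A + A| / |A| = 10/4 = 5/2 ≈ 2.5000.
Reference: AP of size 4 gives K = 7/4 ≈ 1.7500; a fully generic set of size 4 gives K ≈ 2.5000.

|A| = 4, |A + A| = 10, K = 10/4 = 5/2.


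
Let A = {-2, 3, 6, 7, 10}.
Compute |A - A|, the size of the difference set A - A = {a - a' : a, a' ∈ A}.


A - A = {a - a' : a, a' ∈ A}; |A| = 5.
Bounds: 2|A|-1 ≤ |A - A| ≤ |A|² - |A| + 1, i.e. 9 ≤ |A - A| ≤ 21.
Note: 0 ∈ A - A always (from a - a). The set is symmetric: if d ∈ A - A then -d ∈ A - A.
Enumerate nonzero differences d = a - a' with a > a' (then include -d):
Positive differences: {1, 3, 4, 5, 7, 8, 9, 12}
Full difference set: {0} ∪ (positive diffs) ∪ (negative diffs).
|A - A| = 1 + 2·8 = 17 (matches direct enumeration: 17).

|A - A| = 17


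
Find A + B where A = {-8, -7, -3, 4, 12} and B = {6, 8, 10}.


A + B = {a + b : a ∈ A, b ∈ B}.
Enumerate all |A|·|B| = 5·3 = 15 pairs (a, b) and collect distinct sums.
a = -8: -8+6=-2, -8+8=0, -8+10=2
a = -7: -7+6=-1, -7+8=1, -7+10=3
a = -3: -3+6=3, -3+8=5, -3+10=7
a = 4: 4+6=10, 4+8=12, 4+10=14
a = 12: 12+6=18, 12+8=20, 12+10=22
Collecting distinct sums: A + B = {-2, -1, 0, 1, 2, 3, 5, 7, 10, 12, 14, 18, 20, 22}
|A + B| = 14

A + B = {-2, -1, 0, 1, 2, 3, 5, 7, 10, 12, 14, 18, 20, 22}


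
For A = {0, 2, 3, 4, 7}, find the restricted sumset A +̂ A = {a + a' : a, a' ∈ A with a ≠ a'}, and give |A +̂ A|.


Restricted sumset: A +̂ A = {a + a' : a ∈ A, a' ∈ A, a ≠ a'}.
Equivalently, take A + A and drop any sum 2a that is achievable ONLY as a + a for a ∈ A (i.e. sums representable only with equal summands).
Enumerate pairs (a, a') with a < a' (symmetric, so each unordered pair gives one sum; this covers all a ≠ a'):
  0 + 2 = 2
  0 + 3 = 3
  0 + 4 = 4
  0 + 7 = 7
  2 + 3 = 5
  2 + 4 = 6
  2 + 7 = 9
  3 + 4 = 7
  3 + 7 = 10
  4 + 7 = 11
Collected distinct sums: {2, 3, 4, 5, 6, 7, 9, 10, 11}
|A +̂ A| = 9
(Reference bound: |A +̂ A| ≥ 2|A| - 3 for |A| ≥ 2, with |A| = 5 giving ≥ 7.)

|A +̂ A| = 9


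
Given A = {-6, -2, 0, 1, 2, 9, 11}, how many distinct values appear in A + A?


A + A = {a + a' : a, a' ∈ A}; |A| = 7.
General bounds: 2|A| - 1 ≤ |A + A| ≤ |A|(|A|+1)/2, i.e. 13 ≤ |A + A| ≤ 28.
Lower bound 2|A|-1 is attained iff A is an arithmetic progression.
Enumerate sums a + a' for a ≤ a' (symmetric, so this suffices):
a = -6: -6+-6=-12, -6+-2=-8, -6+0=-6, -6+1=-5, -6+2=-4, -6+9=3, -6+11=5
a = -2: -2+-2=-4, -2+0=-2, -2+1=-1, -2+2=0, -2+9=7, -2+11=9
a = 0: 0+0=0, 0+1=1, 0+2=2, 0+9=9, 0+11=11
a = 1: 1+1=2, 1+2=3, 1+9=10, 1+11=12
a = 2: 2+2=4, 2+9=11, 2+11=13
a = 9: 9+9=18, 9+11=20
a = 11: 11+11=22
Distinct sums: {-12, -8, -6, -5, -4, -2, -1, 0, 1, 2, 3, 4, 5, 7, 9, 10, 11, 12, 13, 18, 20, 22}
|A + A| = 22

|A + A| = 22


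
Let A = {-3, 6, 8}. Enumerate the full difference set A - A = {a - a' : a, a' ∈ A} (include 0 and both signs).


A - A = {a - a' : a, a' ∈ A}.
Compute a - a' for each ordered pair (a, a'):
a = -3: -3--3=0, -3-6=-9, -3-8=-11
a = 6: 6--3=9, 6-6=0, 6-8=-2
a = 8: 8--3=11, 8-6=2, 8-8=0
Collecting distinct values (and noting 0 appears from a-a):
A - A = {-11, -9, -2, 0, 2, 9, 11}
|A - A| = 7

A - A = {-11, -9, -2, 0, 2, 9, 11}


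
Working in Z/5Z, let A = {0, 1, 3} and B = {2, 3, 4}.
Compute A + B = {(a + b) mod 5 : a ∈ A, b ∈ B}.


Work in Z/5Z: reduce every sum a + b modulo 5.
Enumerate all 9 pairs:
a = 0: 0+2=2, 0+3=3, 0+4=4
a = 1: 1+2=3, 1+3=4, 1+4=0
a = 3: 3+2=0, 3+3=1, 3+4=2
Distinct residues collected: {0, 1, 2, 3, 4}
|A + B| = 5 (out of 5 total residues).

A + B = {0, 1, 2, 3, 4}


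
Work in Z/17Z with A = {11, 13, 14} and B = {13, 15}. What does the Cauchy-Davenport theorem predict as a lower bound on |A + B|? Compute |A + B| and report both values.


Cauchy-Davenport: |A + B| ≥ min(p, |A| + |B| - 1) for A, B nonempty in Z/pZ.
|A| = 3, |B| = 2, p = 17.
CD lower bound = min(17, 3 + 2 - 1) = min(17, 4) = 4.
Compute A + B mod 17 directly:
a = 11: 11+13=7, 11+15=9
a = 13: 13+13=9, 13+15=11
a = 14: 14+13=10, 14+15=12
A + B = {7, 9, 10, 11, 12}, so |A + B| = 5.
Verify: 5 ≥ 4? Yes ✓.

CD lower bound = 4, actual |A + B| = 5.


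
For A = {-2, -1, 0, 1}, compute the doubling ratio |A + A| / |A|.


|A| = 4.
Compute A + A by enumerating all 16 pairs.
A + A = {-4, -3, -2, -1, 0, 1, 2}, so |A + A| = 7.
K = |A + A| / |A| = 7/4 (already in lowest terms) ≈ 1.7500.
Reference: AP of size 4 gives K = 7/4 ≈ 1.7500; a fully generic set of size 4 gives K ≈ 2.5000.

|A| = 4, |A + A| = 7, K = 7/4.


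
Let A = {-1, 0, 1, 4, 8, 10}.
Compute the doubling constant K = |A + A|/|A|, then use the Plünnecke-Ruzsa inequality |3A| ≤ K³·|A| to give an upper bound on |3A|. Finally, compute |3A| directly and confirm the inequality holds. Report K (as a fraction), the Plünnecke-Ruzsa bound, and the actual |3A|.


|A| = 6.
Step 1: Compute A + A by enumerating all 36 pairs.
A + A = {-2, -1, 0, 1, 2, 3, 4, 5, 7, 8, 9, 10, 11, 12, 14, 16, 18, 20}, so |A + A| = 18.
Step 2: Doubling constant K = |A + A|/|A| = 18/6 = 18/6 ≈ 3.0000.
Step 3: Plünnecke-Ruzsa gives |3A| ≤ K³·|A| = (3.0000)³ · 6 ≈ 162.0000.
Step 4: Compute 3A = A + A + A directly by enumerating all triples (a,b,c) ∈ A³; |3A| = 30.
Step 5: Check 30 ≤ 162.0000? Yes ✓.

K = 18/6, Plünnecke-Ruzsa bound K³|A| ≈ 162.0000, |3A| = 30, inequality holds.


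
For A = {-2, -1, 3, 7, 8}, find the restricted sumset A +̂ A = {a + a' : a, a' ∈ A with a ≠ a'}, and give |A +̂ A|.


Restricted sumset: A +̂ A = {a + a' : a ∈ A, a' ∈ A, a ≠ a'}.
Equivalently, take A + A and drop any sum 2a that is achievable ONLY as a + a for a ∈ A (i.e. sums representable only with equal summands).
Enumerate pairs (a, a') with a < a' (symmetric, so each unordered pair gives one sum; this covers all a ≠ a'):
  -2 + -1 = -3
  -2 + 3 = 1
  -2 + 7 = 5
  -2 + 8 = 6
  -1 + 3 = 2
  -1 + 7 = 6
  -1 + 8 = 7
  3 + 7 = 10
  3 + 8 = 11
  7 + 8 = 15
Collected distinct sums: {-3, 1, 2, 5, 6, 7, 10, 11, 15}
|A +̂ A| = 9
(Reference bound: |A +̂ A| ≥ 2|A| - 3 for |A| ≥ 2, with |A| = 5 giving ≥ 7.)

|A +̂ A| = 9


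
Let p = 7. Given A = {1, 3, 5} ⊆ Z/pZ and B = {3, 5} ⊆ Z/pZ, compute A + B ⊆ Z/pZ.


Work in Z/7Z: reduce every sum a + b modulo 7.
Enumerate all 6 pairs:
a = 1: 1+3=4, 1+5=6
a = 3: 3+3=6, 3+5=1
a = 5: 5+3=1, 5+5=3
Distinct residues collected: {1, 3, 4, 6}
|A + B| = 4 (out of 7 total residues).

A + B = {1, 3, 4, 6}


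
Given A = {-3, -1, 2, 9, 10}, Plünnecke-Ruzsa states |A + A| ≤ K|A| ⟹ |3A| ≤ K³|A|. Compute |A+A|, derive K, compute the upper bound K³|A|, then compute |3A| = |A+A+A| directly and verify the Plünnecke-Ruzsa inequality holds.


|A| = 5.
Step 1: Compute A + A by enumerating all 25 pairs.
A + A = {-6, -4, -2, -1, 1, 4, 6, 7, 8, 9, 11, 12, 18, 19, 20}, so |A + A| = 15.
Step 2: Doubling constant K = |A + A|/|A| = 15/5 = 15/5 ≈ 3.0000.
Step 3: Plünnecke-Ruzsa gives |3A| ≤ K³·|A| = (3.0000)³ · 5 ≈ 135.0000.
Step 4: Compute 3A = A + A + A directly by enumerating all triples (a,b,c) ∈ A³; |3A| = 31.
Step 5: Check 31 ≤ 135.0000? Yes ✓.

K = 15/5, Plünnecke-Ruzsa bound K³|A| ≈ 135.0000, |3A| = 31, inequality holds.


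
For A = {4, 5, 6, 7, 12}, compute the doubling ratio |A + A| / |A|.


|A| = 5.
Compute A + A by enumerating all 25 pairs.
A + A = {8, 9, 10, 11, 12, 13, 14, 16, 17, 18, 19, 24}, so |A + A| = 12.
K = |A + A| / |A| = 12/5 (already in lowest terms) ≈ 2.4000.
Reference: AP of size 5 gives K = 9/5 ≈ 1.8000; a fully generic set of size 5 gives K ≈ 3.0000.

|A| = 5, |A + A| = 12, K = 12/5.


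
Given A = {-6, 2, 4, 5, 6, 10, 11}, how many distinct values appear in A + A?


A + A = {a + a' : a, a' ∈ A}; |A| = 7.
General bounds: 2|A| - 1 ≤ |A + A| ≤ |A|(|A|+1)/2, i.e. 13 ≤ |A + A| ≤ 28.
Lower bound 2|A|-1 is attained iff A is an arithmetic progression.
Enumerate sums a + a' for a ≤ a' (symmetric, so this suffices):
a = -6: -6+-6=-12, -6+2=-4, -6+4=-2, -6+5=-1, -6+6=0, -6+10=4, -6+11=5
a = 2: 2+2=4, 2+4=6, 2+5=7, 2+6=8, 2+10=12, 2+11=13
a = 4: 4+4=8, 4+5=9, 4+6=10, 4+10=14, 4+11=15
a = 5: 5+5=10, 5+6=11, 5+10=15, 5+11=16
a = 6: 6+6=12, 6+10=16, 6+11=17
a = 10: 10+10=20, 10+11=21
a = 11: 11+11=22
Distinct sums: {-12, -4, -2, -1, 0, 4, 5, 6, 7, 8, 9, 10, 11, 12, 13, 14, 15, 16, 17, 20, 21, 22}
|A + A| = 22

|A + A| = 22


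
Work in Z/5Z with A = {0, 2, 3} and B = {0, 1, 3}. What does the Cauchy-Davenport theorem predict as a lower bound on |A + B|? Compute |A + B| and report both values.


Cauchy-Davenport: |A + B| ≥ min(p, |A| + |B| - 1) for A, B nonempty in Z/pZ.
|A| = 3, |B| = 3, p = 5.
CD lower bound = min(5, 3 + 3 - 1) = min(5, 5) = 5.
Compute A + B mod 5 directly:
a = 0: 0+0=0, 0+1=1, 0+3=3
a = 2: 2+0=2, 2+1=3, 2+3=0
a = 3: 3+0=3, 3+1=4, 3+3=1
A + B = {0, 1, 2, 3, 4}, so |A + B| = 5.
Verify: 5 ≥ 5? Yes ✓.

CD lower bound = 5, actual |A + B| = 5.


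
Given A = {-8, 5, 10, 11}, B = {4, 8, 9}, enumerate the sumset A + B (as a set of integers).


A + B = {a + b : a ∈ A, b ∈ B}.
Enumerate all |A|·|B| = 4·3 = 12 pairs (a, b) and collect distinct sums.
a = -8: -8+4=-4, -8+8=0, -8+9=1
a = 5: 5+4=9, 5+8=13, 5+9=14
a = 10: 10+4=14, 10+8=18, 10+9=19
a = 11: 11+4=15, 11+8=19, 11+9=20
Collecting distinct sums: A + B = {-4, 0, 1, 9, 13, 14, 15, 18, 19, 20}
|A + B| = 10

A + B = {-4, 0, 1, 9, 13, 14, 15, 18, 19, 20}


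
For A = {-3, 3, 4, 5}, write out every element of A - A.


A - A = {a - a' : a, a' ∈ A}.
Compute a - a' for each ordered pair (a, a'):
a = -3: -3--3=0, -3-3=-6, -3-4=-7, -3-5=-8
a = 3: 3--3=6, 3-3=0, 3-4=-1, 3-5=-2
a = 4: 4--3=7, 4-3=1, 4-4=0, 4-5=-1
a = 5: 5--3=8, 5-3=2, 5-4=1, 5-5=0
Collecting distinct values (and noting 0 appears from a-a):
A - A = {-8, -7, -6, -2, -1, 0, 1, 2, 6, 7, 8}
|A - A| = 11

A - A = {-8, -7, -6, -2, -1, 0, 1, 2, 6, 7, 8}


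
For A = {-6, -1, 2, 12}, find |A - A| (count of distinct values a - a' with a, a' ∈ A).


A - A = {a - a' : a, a' ∈ A}; |A| = 4.
Bounds: 2|A|-1 ≤ |A - A| ≤ |A|² - |A| + 1, i.e. 7 ≤ |A - A| ≤ 13.
Note: 0 ∈ A - A always (from a - a). The set is symmetric: if d ∈ A - A then -d ∈ A - A.
Enumerate nonzero differences d = a - a' with a > a' (then include -d):
Positive differences: {3, 5, 8, 10, 13, 18}
Full difference set: {0} ∪ (positive diffs) ∪ (negative diffs).
|A - A| = 1 + 2·6 = 13 (matches direct enumeration: 13).

|A - A| = 13


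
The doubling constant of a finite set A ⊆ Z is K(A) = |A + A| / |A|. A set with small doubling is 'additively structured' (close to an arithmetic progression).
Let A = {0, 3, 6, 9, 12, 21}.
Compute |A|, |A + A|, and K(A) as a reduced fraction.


|A| = 6.
Compute A + A by enumerating all 36 pairs.
A + A = {0, 3, 6, 9, 12, 15, 18, 21, 24, 27, 30, 33, 42}, so |A + A| = 13.
K = |A + A| / |A| = 13/6 (already in lowest terms) ≈ 2.1667.
Reference: AP of size 6 gives K = 11/6 ≈ 1.8333; a fully generic set of size 6 gives K ≈ 3.5000.

|A| = 6, |A + A| = 13, K = 13/6.


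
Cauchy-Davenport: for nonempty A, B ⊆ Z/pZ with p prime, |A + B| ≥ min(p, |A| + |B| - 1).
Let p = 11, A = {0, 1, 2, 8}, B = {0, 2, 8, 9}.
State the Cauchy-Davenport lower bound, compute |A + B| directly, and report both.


Cauchy-Davenport: |A + B| ≥ min(p, |A| + |B| - 1) for A, B nonempty in Z/pZ.
|A| = 4, |B| = 4, p = 11.
CD lower bound = min(11, 4 + 4 - 1) = min(11, 7) = 7.
Compute A + B mod 11 directly:
a = 0: 0+0=0, 0+2=2, 0+8=8, 0+9=9
a = 1: 1+0=1, 1+2=3, 1+8=9, 1+9=10
a = 2: 2+0=2, 2+2=4, 2+8=10, 2+9=0
a = 8: 8+0=8, 8+2=10, 8+8=5, 8+9=6
A + B = {0, 1, 2, 3, 4, 5, 6, 8, 9, 10}, so |A + B| = 10.
Verify: 10 ≥ 7? Yes ✓.

CD lower bound = 7, actual |A + B| = 10.


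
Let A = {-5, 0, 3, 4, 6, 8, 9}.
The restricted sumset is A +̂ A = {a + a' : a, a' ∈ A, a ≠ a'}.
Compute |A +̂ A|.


Restricted sumset: A +̂ A = {a + a' : a ∈ A, a' ∈ A, a ≠ a'}.
Equivalently, take A + A and drop any sum 2a that is achievable ONLY as a + a for a ∈ A (i.e. sums representable only with equal summands).
Enumerate pairs (a, a') with a < a' (symmetric, so each unordered pair gives one sum; this covers all a ≠ a'):
  -5 + 0 = -5
  -5 + 3 = -2
  -5 + 4 = -1
  -5 + 6 = 1
  -5 + 8 = 3
  -5 + 9 = 4
  0 + 3 = 3
  0 + 4 = 4
  0 + 6 = 6
  0 + 8 = 8
  0 + 9 = 9
  3 + 4 = 7
  3 + 6 = 9
  3 + 8 = 11
  3 + 9 = 12
  4 + 6 = 10
  4 + 8 = 12
  4 + 9 = 13
  6 + 8 = 14
  6 + 9 = 15
  8 + 9 = 17
Collected distinct sums: {-5, -2, -1, 1, 3, 4, 6, 7, 8, 9, 10, 11, 12, 13, 14, 15, 17}
|A +̂ A| = 17
(Reference bound: |A +̂ A| ≥ 2|A| - 3 for |A| ≥ 2, with |A| = 7 giving ≥ 11.)

|A +̂ A| = 17


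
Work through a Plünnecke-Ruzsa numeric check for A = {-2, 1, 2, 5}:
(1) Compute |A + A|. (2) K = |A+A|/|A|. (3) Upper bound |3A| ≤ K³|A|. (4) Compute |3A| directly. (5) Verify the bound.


|A| = 4.
Step 1: Compute A + A by enumerating all 16 pairs.
A + A = {-4, -1, 0, 2, 3, 4, 6, 7, 10}, so |A + A| = 9.
Step 2: Doubling constant K = |A + A|/|A| = 9/4 = 9/4 ≈ 2.2500.
Step 3: Plünnecke-Ruzsa gives |3A| ≤ K³·|A| = (2.2500)³ · 4 ≈ 45.5625.
Step 4: Compute 3A = A + A + A directly by enumerating all triples (a,b,c) ∈ A³; |3A| = 16.
Step 5: Check 16 ≤ 45.5625? Yes ✓.

K = 9/4, Plünnecke-Ruzsa bound K³|A| ≈ 45.5625, |3A| = 16, inequality holds.


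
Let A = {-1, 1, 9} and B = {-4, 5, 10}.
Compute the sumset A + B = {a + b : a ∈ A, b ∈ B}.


A + B = {a + b : a ∈ A, b ∈ B}.
Enumerate all |A|·|B| = 3·3 = 9 pairs (a, b) and collect distinct sums.
a = -1: -1+-4=-5, -1+5=4, -1+10=9
a = 1: 1+-4=-3, 1+5=6, 1+10=11
a = 9: 9+-4=5, 9+5=14, 9+10=19
Collecting distinct sums: A + B = {-5, -3, 4, 5, 6, 9, 11, 14, 19}
|A + B| = 9

A + B = {-5, -3, 4, 5, 6, 9, 11, 14, 19}


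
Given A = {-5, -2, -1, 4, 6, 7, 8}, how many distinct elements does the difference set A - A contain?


A - A = {a - a' : a, a' ∈ A}; |A| = 7.
Bounds: 2|A|-1 ≤ |A - A| ≤ |A|² - |A| + 1, i.e. 13 ≤ |A - A| ≤ 43.
Note: 0 ∈ A - A always (from a - a). The set is symmetric: if d ∈ A - A then -d ∈ A - A.
Enumerate nonzero differences d = a - a' with a > a' (then include -d):
Positive differences: {1, 2, 3, 4, 5, 6, 7, 8, 9, 10, 11, 12, 13}
Full difference set: {0} ∪ (positive diffs) ∪ (negative diffs).
|A - A| = 1 + 2·13 = 27 (matches direct enumeration: 27).

|A - A| = 27


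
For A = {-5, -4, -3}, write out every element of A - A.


A - A = {a - a' : a, a' ∈ A}.
Compute a - a' for each ordered pair (a, a'):
a = -5: -5--5=0, -5--4=-1, -5--3=-2
a = -4: -4--5=1, -4--4=0, -4--3=-1
a = -3: -3--5=2, -3--4=1, -3--3=0
Collecting distinct values (and noting 0 appears from a-a):
A - A = {-2, -1, 0, 1, 2}
|A - A| = 5

A - A = {-2, -1, 0, 1, 2}


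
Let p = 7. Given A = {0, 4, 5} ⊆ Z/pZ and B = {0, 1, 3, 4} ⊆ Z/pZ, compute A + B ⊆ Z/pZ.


Work in Z/7Z: reduce every sum a + b modulo 7.
Enumerate all 12 pairs:
a = 0: 0+0=0, 0+1=1, 0+3=3, 0+4=4
a = 4: 4+0=4, 4+1=5, 4+3=0, 4+4=1
a = 5: 5+0=5, 5+1=6, 5+3=1, 5+4=2
Distinct residues collected: {0, 1, 2, 3, 4, 5, 6}
|A + B| = 7 (out of 7 total residues).

A + B = {0, 1, 2, 3, 4, 5, 6}


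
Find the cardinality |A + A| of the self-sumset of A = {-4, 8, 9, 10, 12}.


A + A = {a + a' : a, a' ∈ A}; |A| = 5.
General bounds: 2|A| - 1 ≤ |A + A| ≤ |A|(|A|+1)/2, i.e. 9 ≤ |A + A| ≤ 15.
Lower bound 2|A|-1 is attained iff A is an arithmetic progression.
Enumerate sums a + a' for a ≤ a' (symmetric, so this suffices):
a = -4: -4+-4=-8, -4+8=4, -4+9=5, -4+10=6, -4+12=8
a = 8: 8+8=16, 8+9=17, 8+10=18, 8+12=20
a = 9: 9+9=18, 9+10=19, 9+12=21
a = 10: 10+10=20, 10+12=22
a = 12: 12+12=24
Distinct sums: {-8, 4, 5, 6, 8, 16, 17, 18, 19, 20, 21, 22, 24}
|A + A| = 13

|A + A| = 13


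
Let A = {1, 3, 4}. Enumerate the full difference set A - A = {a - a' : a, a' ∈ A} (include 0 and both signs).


A - A = {a - a' : a, a' ∈ A}.
Compute a - a' for each ordered pair (a, a'):
a = 1: 1-1=0, 1-3=-2, 1-4=-3
a = 3: 3-1=2, 3-3=0, 3-4=-1
a = 4: 4-1=3, 4-3=1, 4-4=0
Collecting distinct values (and noting 0 appears from a-a):
A - A = {-3, -2, -1, 0, 1, 2, 3}
|A - A| = 7

A - A = {-3, -2, -1, 0, 1, 2, 3}


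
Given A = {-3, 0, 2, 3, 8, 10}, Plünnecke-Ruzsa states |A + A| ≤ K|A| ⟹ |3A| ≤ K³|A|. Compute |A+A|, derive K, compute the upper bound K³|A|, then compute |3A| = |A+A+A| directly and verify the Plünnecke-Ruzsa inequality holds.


|A| = 6.
Step 1: Compute A + A by enumerating all 36 pairs.
A + A = {-6, -3, -1, 0, 2, 3, 4, 5, 6, 7, 8, 10, 11, 12, 13, 16, 18, 20}, so |A + A| = 18.
Step 2: Doubling constant K = |A + A|/|A| = 18/6 = 18/6 ≈ 3.0000.
Step 3: Plünnecke-Ruzsa gives |3A| ≤ K³·|A| = (3.0000)³ · 6 ≈ 162.0000.
Step 4: Compute 3A = A + A + A directly by enumerating all triples (a,b,c) ∈ A³; |3A| = 33.
Step 5: Check 33 ≤ 162.0000? Yes ✓.

K = 18/6, Plünnecke-Ruzsa bound K³|A| ≈ 162.0000, |3A| = 33, inequality holds.


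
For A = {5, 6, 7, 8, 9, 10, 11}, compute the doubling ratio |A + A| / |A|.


|A| = 7.
Compute A + A by enumerating all 49 pairs.
A + A = {10, 11, 12, 13, 14, 15, 16, 17, 18, 19, 20, 21, 22}, so |A + A| = 13.
K = |A + A| / |A| = 13/7 (already in lowest terms) ≈ 1.8571.
Reference: AP of size 7 gives K = 13/7 ≈ 1.8571; a fully generic set of size 7 gives K ≈ 4.0000.

|A| = 7, |A + A| = 13, K = 13/7.


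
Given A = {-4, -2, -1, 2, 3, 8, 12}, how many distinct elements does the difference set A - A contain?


A - A = {a - a' : a, a' ∈ A}; |A| = 7.
Bounds: 2|A|-1 ≤ |A - A| ≤ |A|² - |A| + 1, i.e. 13 ≤ |A - A| ≤ 43.
Note: 0 ∈ A - A always (from a - a). The set is symmetric: if d ∈ A - A then -d ∈ A - A.
Enumerate nonzero differences d = a - a' with a > a' (then include -d):
Positive differences: {1, 2, 3, 4, 5, 6, 7, 9, 10, 12, 13, 14, 16}
Full difference set: {0} ∪ (positive diffs) ∪ (negative diffs).
|A - A| = 1 + 2·13 = 27 (matches direct enumeration: 27).

|A - A| = 27


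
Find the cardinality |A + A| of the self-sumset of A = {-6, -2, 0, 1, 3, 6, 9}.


A + A = {a + a' : a, a' ∈ A}; |A| = 7.
General bounds: 2|A| - 1 ≤ |A + A| ≤ |A|(|A|+1)/2, i.e. 13 ≤ |A + A| ≤ 28.
Lower bound 2|A|-1 is attained iff A is an arithmetic progression.
Enumerate sums a + a' for a ≤ a' (symmetric, so this suffices):
a = -6: -6+-6=-12, -6+-2=-8, -6+0=-6, -6+1=-5, -6+3=-3, -6+6=0, -6+9=3
a = -2: -2+-2=-4, -2+0=-2, -2+1=-1, -2+3=1, -2+6=4, -2+9=7
a = 0: 0+0=0, 0+1=1, 0+3=3, 0+6=6, 0+9=9
a = 1: 1+1=2, 1+3=4, 1+6=7, 1+9=10
a = 3: 3+3=6, 3+6=9, 3+9=12
a = 6: 6+6=12, 6+9=15
a = 9: 9+9=18
Distinct sums: {-12, -8, -6, -5, -4, -3, -2, -1, 0, 1, 2, 3, 4, 6, 7, 9, 10, 12, 15, 18}
|A + A| = 20

|A + A| = 20


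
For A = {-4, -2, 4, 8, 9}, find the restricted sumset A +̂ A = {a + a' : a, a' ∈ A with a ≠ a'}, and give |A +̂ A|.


Restricted sumset: A +̂ A = {a + a' : a ∈ A, a' ∈ A, a ≠ a'}.
Equivalently, take A + A and drop any sum 2a that is achievable ONLY as a + a for a ∈ A (i.e. sums representable only with equal summands).
Enumerate pairs (a, a') with a < a' (symmetric, so each unordered pair gives one sum; this covers all a ≠ a'):
  -4 + -2 = -6
  -4 + 4 = 0
  -4 + 8 = 4
  -4 + 9 = 5
  -2 + 4 = 2
  -2 + 8 = 6
  -2 + 9 = 7
  4 + 8 = 12
  4 + 9 = 13
  8 + 9 = 17
Collected distinct sums: {-6, 0, 2, 4, 5, 6, 7, 12, 13, 17}
|A +̂ A| = 10
(Reference bound: |A +̂ A| ≥ 2|A| - 3 for |A| ≥ 2, with |A| = 5 giving ≥ 7.)

|A +̂ A| = 10


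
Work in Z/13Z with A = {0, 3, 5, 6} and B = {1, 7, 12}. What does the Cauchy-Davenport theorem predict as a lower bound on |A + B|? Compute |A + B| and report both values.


Cauchy-Davenport: |A + B| ≥ min(p, |A| + |B| - 1) for A, B nonempty in Z/pZ.
|A| = 4, |B| = 3, p = 13.
CD lower bound = min(13, 4 + 3 - 1) = min(13, 6) = 6.
Compute A + B mod 13 directly:
a = 0: 0+1=1, 0+7=7, 0+12=12
a = 3: 3+1=4, 3+7=10, 3+12=2
a = 5: 5+1=6, 5+7=12, 5+12=4
a = 6: 6+1=7, 6+7=0, 6+12=5
A + B = {0, 1, 2, 4, 5, 6, 7, 10, 12}, so |A + B| = 9.
Verify: 9 ≥ 6? Yes ✓.

CD lower bound = 6, actual |A + B| = 9.


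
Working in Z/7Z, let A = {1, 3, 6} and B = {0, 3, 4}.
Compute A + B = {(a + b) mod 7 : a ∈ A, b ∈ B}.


Work in Z/7Z: reduce every sum a + b modulo 7.
Enumerate all 9 pairs:
a = 1: 1+0=1, 1+3=4, 1+4=5
a = 3: 3+0=3, 3+3=6, 3+4=0
a = 6: 6+0=6, 6+3=2, 6+4=3
Distinct residues collected: {0, 1, 2, 3, 4, 5, 6}
|A + B| = 7 (out of 7 total residues).

A + B = {0, 1, 2, 3, 4, 5, 6}


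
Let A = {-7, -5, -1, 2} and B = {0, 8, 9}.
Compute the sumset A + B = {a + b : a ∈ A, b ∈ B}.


A + B = {a + b : a ∈ A, b ∈ B}.
Enumerate all |A|·|B| = 4·3 = 12 pairs (a, b) and collect distinct sums.
a = -7: -7+0=-7, -7+8=1, -7+9=2
a = -5: -5+0=-5, -5+8=3, -5+9=4
a = -1: -1+0=-1, -1+8=7, -1+9=8
a = 2: 2+0=2, 2+8=10, 2+9=11
Collecting distinct sums: A + B = {-7, -5, -1, 1, 2, 3, 4, 7, 8, 10, 11}
|A + B| = 11

A + B = {-7, -5, -1, 1, 2, 3, 4, 7, 8, 10, 11}


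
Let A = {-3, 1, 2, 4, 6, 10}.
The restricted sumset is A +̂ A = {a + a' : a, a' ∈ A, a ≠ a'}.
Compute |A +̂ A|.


Restricted sumset: A +̂ A = {a + a' : a ∈ A, a' ∈ A, a ≠ a'}.
Equivalently, take A + A and drop any sum 2a that is achievable ONLY as a + a for a ∈ A (i.e. sums representable only with equal summands).
Enumerate pairs (a, a') with a < a' (symmetric, so each unordered pair gives one sum; this covers all a ≠ a'):
  -3 + 1 = -2
  -3 + 2 = -1
  -3 + 4 = 1
  -3 + 6 = 3
  -3 + 10 = 7
  1 + 2 = 3
  1 + 4 = 5
  1 + 6 = 7
  1 + 10 = 11
  2 + 4 = 6
  2 + 6 = 8
  2 + 10 = 12
  4 + 6 = 10
  4 + 10 = 14
  6 + 10 = 16
Collected distinct sums: {-2, -1, 1, 3, 5, 6, 7, 8, 10, 11, 12, 14, 16}
|A +̂ A| = 13
(Reference bound: |A +̂ A| ≥ 2|A| - 3 for |A| ≥ 2, with |A| = 6 giving ≥ 9.)

|A +̂ A| = 13


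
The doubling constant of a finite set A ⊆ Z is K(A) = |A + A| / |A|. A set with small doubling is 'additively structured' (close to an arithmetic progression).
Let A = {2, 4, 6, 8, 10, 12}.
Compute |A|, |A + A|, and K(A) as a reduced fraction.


|A| = 6.
Compute A + A by enumerating all 36 pairs.
A + A = {4, 6, 8, 10, 12, 14, 16, 18, 20, 22, 24}, so |A + A| = 11.
K = |A + A| / |A| = 11/6 (already in lowest terms) ≈ 1.8333.
Reference: AP of size 6 gives K = 11/6 ≈ 1.8333; a fully generic set of size 6 gives K ≈ 3.5000.

|A| = 6, |A + A| = 11, K = 11/6.


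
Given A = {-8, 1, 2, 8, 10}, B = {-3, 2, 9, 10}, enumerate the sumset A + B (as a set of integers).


A + B = {a + b : a ∈ A, b ∈ B}.
Enumerate all |A|·|B| = 5·4 = 20 pairs (a, b) and collect distinct sums.
a = -8: -8+-3=-11, -8+2=-6, -8+9=1, -8+10=2
a = 1: 1+-3=-2, 1+2=3, 1+9=10, 1+10=11
a = 2: 2+-3=-1, 2+2=4, 2+9=11, 2+10=12
a = 8: 8+-3=5, 8+2=10, 8+9=17, 8+10=18
a = 10: 10+-3=7, 10+2=12, 10+9=19, 10+10=20
Collecting distinct sums: A + B = {-11, -6, -2, -1, 1, 2, 3, 4, 5, 7, 10, 11, 12, 17, 18, 19, 20}
|A + B| = 17

A + B = {-11, -6, -2, -1, 1, 2, 3, 4, 5, 7, 10, 11, 12, 17, 18, 19, 20}


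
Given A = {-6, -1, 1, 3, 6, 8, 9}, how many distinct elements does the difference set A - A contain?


A - A = {a - a' : a, a' ∈ A}; |A| = 7.
Bounds: 2|A|-1 ≤ |A - A| ≤ |A|² - |A| + 1, i.e. 13 ≤ |A - A| ≤ 43.
Note: 0 ∈ A - A always (from a - a). The set is symmetric: if d ∈ A - A then -d ∈ A - A.
Enumerate nonzero differences d = a - a' with a > a' (then include -d):
Positive differences: {1, 2, 3, 4, 5, 6, 7, 8, 9, 10, 12, 14, 15}
Full difference set: {0} ∪ (positive diffs) ∪ (negative diffs).
|A - A| = 1 + 2·13 = 27 (matches direct enumeration: 27).

|A - A| = 27


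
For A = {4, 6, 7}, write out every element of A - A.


A - A = {a - a' : a, a' ∈ A}.
Compute a - a' for each ordered pair (a, a'):
a = 4: 4-4=0, 4-6=-2, 4-7=-3
a = 6: 6-4=2, 6-6=0, 6-7=-1
a = 7: 7-4=3, 7-6=1, 7-7=0
Collecting distinct values (and noting 0 appears from a-a):
A - A = {-3, -2, -1, 0, 1, 2, 3}
|A - A| = 7

A - A = {-3, -2, -1, 0, 1, 2, 3}
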